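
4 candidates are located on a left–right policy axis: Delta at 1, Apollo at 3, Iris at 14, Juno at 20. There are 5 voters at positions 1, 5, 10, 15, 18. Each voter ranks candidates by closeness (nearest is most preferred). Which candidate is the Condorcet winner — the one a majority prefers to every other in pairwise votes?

Iris

With single-peaked preferences on a line, the Condorcet winner is the candidate closest to the median voter.
The median voter (position 10) is closest to Iris at 14.
Check: Iris vs Apollo — voters closer to Iris: 3 of 5.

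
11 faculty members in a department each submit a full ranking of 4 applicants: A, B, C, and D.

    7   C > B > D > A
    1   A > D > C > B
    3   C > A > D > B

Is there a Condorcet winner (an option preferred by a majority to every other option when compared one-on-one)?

Yes

Head-to-head results (11 voters total):
A vs B: B wins 7–4.
A vs C: C wins 10–1.
A vs D: D wins 7–4.
B vs C: C wins 11–0.
B vs D: B wins 7–4.
C vs D: C wins 10–1.
C beats each rival — A (10–1), B (11–0), D (10–1) — so C is the Condorcet winner.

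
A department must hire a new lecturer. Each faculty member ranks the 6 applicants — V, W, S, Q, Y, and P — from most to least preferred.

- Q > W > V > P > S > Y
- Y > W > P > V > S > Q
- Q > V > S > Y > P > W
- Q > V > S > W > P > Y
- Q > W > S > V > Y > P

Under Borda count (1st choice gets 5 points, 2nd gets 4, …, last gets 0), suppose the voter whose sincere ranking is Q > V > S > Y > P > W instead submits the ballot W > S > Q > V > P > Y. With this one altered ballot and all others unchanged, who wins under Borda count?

W

Borda totals with the altered ballot: V 13, W 19, S 12, Q 18, Y 6, P 7.
The switch changes the winner from Q to W.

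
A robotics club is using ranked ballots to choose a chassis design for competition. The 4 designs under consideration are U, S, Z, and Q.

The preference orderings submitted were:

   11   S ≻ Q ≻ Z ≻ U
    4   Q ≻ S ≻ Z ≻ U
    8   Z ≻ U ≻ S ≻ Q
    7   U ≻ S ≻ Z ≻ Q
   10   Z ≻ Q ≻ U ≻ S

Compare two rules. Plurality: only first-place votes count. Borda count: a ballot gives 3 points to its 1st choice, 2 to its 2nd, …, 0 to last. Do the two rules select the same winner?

Yes

Plurality first-place counts: U 7, S 11, Z 18, Q 4 → Z.
Borda totals: U 47, S 63, Z 76, Q 54 → Z.
The two rules agree on Z.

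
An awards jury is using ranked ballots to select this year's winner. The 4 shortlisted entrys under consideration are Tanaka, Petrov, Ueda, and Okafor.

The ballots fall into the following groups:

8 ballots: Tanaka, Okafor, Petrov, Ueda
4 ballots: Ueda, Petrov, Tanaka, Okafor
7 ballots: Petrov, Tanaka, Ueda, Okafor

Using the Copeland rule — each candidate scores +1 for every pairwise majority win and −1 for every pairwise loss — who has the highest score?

Petrov

Pairwise results:
  Tanaka vs Petrov: Petrov wins 11–8.
  Tanaka vs Ueda: Tanaka wins 15–4.
  Tanaka vs Okafor: Tanaka wins 19–0.
  Petrov vs Ueda: Petrov wins 15–4.
  Petrov vs Okafor: Petrov wins 11–8.
  Ueda vs Okafor: Ueda wins 11–8.
Copeland scores (wins − losses):
  Tanaka: 2 − 1 = 1
  Petrov: 3 − 0 = 3
  Ueda: 1 − 2 = -1
  Okafor: 0 − 3 = -3
Petrov has the best Copeland score.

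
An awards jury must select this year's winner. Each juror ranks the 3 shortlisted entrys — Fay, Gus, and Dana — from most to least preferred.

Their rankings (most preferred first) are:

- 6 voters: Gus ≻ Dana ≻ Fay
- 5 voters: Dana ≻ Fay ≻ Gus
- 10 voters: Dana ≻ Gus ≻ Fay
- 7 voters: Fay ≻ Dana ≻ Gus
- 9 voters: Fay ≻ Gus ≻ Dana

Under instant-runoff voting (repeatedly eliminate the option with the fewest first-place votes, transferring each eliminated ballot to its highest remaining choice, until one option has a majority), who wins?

Dana

Round 1: Fay 16, Dana 15, Gus 6. Gus has the fewest and is eliminated.
Round 2: Dana 21, Fay 16. Dana has a majority.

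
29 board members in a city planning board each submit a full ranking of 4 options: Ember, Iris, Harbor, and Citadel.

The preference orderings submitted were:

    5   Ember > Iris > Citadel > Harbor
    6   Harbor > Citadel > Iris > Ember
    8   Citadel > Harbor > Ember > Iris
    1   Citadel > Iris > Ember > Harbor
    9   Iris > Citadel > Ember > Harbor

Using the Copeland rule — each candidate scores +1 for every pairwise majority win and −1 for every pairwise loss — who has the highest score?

Pairwise results:
  Ember vs Iris: Iris wins 16–13.
  Ember vs Harbor: Ember wins 15–14.
  Ember vs Citadel: Citadel wins 24–5.
  Iris vs Harbor: Iris wins 15–14.
  Iris vs Citadel: Citadel wins 15–14.
  Harbor vs Citadel: Citadel wins 23–6.
Copeland scores (wins − losses):
  Ember: 1 − 2 = -1
  Iris: 2 − 1 = 1
  Harbor: 0 − 3 = -3
  Citadel: 3 − 0 = 3
Citadel has the best Copeland score.

Citadel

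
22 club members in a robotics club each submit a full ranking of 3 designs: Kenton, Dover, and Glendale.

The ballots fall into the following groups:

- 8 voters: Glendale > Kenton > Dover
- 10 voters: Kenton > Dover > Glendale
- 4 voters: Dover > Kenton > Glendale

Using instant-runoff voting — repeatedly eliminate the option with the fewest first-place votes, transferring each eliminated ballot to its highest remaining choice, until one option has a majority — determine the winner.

Kenton

Round 1: Kenton 10, Glendale 8, Dover 4. Dover has the fewest and is eliminated.
Round 2: Kenton 14, Glendale 8. Kenton has a majority.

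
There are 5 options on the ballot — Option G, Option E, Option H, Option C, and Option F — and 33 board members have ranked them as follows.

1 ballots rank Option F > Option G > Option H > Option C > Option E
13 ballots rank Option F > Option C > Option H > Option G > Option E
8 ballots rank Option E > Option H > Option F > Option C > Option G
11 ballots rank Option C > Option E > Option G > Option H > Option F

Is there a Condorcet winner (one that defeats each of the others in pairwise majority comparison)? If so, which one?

No Condorcet winner

Head-to-head results (33 voters total):
Option G vs Option E: Option E wins 19–14.
Option G vs Option H: Option H wins 21–12.
Option G vs Option C: Option C wins 32–1.
Option G vs Option F: Option F wins 22–11.
Option E vs Option H: Option E wins 19–14.
Option E vs Option C: Option C wins 25–8.
Option E vs Option F: Option E wins 19–14.
Option H vs Option C: Option C wins 24–9.
Option H vs Option F: Option H wins 19–14.
Option C vs Option F: Option F wins 22–11.
No candidate beats all others: Option E beats Option F beats Option C beats Option E, a majority cycle.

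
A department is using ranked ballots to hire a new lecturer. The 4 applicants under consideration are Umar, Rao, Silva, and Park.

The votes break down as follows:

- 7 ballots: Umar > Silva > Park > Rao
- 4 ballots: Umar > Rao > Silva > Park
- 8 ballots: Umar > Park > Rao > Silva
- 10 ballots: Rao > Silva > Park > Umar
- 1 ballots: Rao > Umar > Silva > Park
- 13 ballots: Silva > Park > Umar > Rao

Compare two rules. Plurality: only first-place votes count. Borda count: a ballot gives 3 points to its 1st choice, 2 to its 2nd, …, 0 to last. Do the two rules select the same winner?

Plurality first-place counts: Umar 19, Rao 11, Silva 13, Park 0 → Umar.
Borda totals: Umar 72, Rao 49, Silva 78, Park 59 → Silva.
The two rules disagree: plurality picks Umar, Borda picks Silva.

No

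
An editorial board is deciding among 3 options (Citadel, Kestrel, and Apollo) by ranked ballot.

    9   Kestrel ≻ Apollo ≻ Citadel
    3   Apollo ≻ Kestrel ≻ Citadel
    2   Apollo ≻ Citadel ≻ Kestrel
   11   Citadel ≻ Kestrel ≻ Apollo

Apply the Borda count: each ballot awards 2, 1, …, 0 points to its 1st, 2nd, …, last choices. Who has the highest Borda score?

Kestrel

Borda scores:
  Citadel: 9·0 + 3·0 + 2·1 + 11·2 = 24
  Kestrel: 9·2 + 3·1 + 2·0 + 11·1 = 32
  Apollo: 9·1 + 3·2 + 2·2 + 11·0 = 19
Kestrel has the highest total.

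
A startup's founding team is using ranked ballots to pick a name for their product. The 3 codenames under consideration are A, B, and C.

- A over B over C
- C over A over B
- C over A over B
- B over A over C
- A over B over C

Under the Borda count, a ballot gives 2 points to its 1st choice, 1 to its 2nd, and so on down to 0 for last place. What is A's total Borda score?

Borda scores:
  A: 2 + 1 + 1 + 1 + 2 = 7
  B: 1 + 0 + 0 + 2 + 1 = 4
  C: 0 + 2 + 2 + 0 + 0 = 4

7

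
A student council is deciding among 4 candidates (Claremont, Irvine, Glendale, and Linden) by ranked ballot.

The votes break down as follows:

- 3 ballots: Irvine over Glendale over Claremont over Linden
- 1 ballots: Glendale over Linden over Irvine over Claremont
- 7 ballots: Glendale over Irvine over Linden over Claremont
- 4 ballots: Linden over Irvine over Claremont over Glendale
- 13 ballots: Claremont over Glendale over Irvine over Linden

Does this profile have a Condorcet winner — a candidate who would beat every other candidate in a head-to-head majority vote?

Head-to-head results (28 voters total):
Claremont vs Irvine: Irvine wins 15–13.
Claremont vs Glendale: Claremont wins 17–11.
Claremont vs Linden: Claremont wins 16–12.
Irvine vs Glendale: Glendale wins 21–7.
Irvine vs Linden: Irvine wins 23–5.
Glendale vs Linden: Glendale wins 24–4.
No candidate beats all others: Claremont beats Glendale beats Irvine beats Claremont, a majority cycle.

No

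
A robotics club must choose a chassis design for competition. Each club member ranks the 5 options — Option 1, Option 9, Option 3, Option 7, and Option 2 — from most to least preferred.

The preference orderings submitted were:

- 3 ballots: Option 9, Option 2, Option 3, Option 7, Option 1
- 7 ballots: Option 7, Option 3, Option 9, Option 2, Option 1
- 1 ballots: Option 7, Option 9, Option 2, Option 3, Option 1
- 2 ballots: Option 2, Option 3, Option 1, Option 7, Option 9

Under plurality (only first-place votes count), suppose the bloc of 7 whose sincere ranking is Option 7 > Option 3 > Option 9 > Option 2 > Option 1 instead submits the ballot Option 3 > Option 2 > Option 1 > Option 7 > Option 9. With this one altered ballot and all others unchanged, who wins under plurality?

First-place totals with the altered ballot: Option 1 0, Option 9 3, Option 3 7, Option 7 1, Option 2 2.
The switch changes the winner from Option 7 to Option 3.

Option 3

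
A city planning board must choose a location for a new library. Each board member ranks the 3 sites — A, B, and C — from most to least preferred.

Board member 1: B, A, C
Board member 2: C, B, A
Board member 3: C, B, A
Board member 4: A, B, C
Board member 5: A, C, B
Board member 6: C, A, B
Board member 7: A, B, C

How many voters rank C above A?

Ballots ranking C above A: 3.
Ballots ranking A above C: 4.
So 3 of 7 voters prefer C to A.

3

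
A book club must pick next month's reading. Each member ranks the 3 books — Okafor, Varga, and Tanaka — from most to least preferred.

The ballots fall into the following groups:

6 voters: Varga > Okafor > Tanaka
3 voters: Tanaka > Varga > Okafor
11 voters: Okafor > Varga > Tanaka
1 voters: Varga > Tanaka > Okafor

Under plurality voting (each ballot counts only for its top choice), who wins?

Okafor

First-place vote totals:
  Okafor: 11
  Varga: 7
  Tanaka: 3
Okafor has the most first-place votes.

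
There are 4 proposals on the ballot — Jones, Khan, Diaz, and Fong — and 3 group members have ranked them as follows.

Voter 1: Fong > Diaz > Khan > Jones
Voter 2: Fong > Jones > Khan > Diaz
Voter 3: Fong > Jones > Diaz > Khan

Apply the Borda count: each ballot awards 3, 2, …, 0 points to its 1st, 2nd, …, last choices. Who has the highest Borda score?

Borda scores:
  Jones: 0 + 2 + 2 = 4
  Khan: 1 + 1 + 0 = 2
  Diaz: 2 + 0 + 1 = 3
  Fong: 3 + 3 + 3 = 9
Fong has the highest total.

Fong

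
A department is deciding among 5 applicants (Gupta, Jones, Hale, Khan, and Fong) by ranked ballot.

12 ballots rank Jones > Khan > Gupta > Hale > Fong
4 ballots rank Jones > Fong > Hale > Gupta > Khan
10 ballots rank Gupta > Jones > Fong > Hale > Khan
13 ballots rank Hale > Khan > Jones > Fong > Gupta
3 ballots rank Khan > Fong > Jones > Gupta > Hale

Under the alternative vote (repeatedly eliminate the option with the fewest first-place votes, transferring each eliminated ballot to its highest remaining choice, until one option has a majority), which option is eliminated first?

Fong

Round 1: Jones 16, Hale 13, Gupta 10, Khan 3, Fong 0. Fong has the fewest and is eliminated.
Round 2: Jones 16, Hale 13, Gupta 10, Khan 3. Khan has the fewest and is eliminated.
Round 3: Jones 19, Hale 13, Gupta 10. Gupta has the fewest and is eliminated.
Round 4: Jones 29, Hale 13. Jones has a majority.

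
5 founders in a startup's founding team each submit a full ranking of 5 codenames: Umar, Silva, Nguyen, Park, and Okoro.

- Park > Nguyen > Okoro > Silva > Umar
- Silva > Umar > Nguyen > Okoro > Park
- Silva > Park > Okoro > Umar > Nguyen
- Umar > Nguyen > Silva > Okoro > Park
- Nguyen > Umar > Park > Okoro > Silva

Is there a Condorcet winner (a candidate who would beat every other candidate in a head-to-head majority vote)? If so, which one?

None — there is no Condorcet winner

Head-to-head results (5 voters total):
Umar vs Silva: Silva wins 3–2.
Umar vs Nguyen: Umar wins 3–2.
Umar vs Park: Umar wins 3–2.
Umar vs Okoro: Umar wins 3–2.
Silva vs Nguyen: Nguyen wins 3–2.
Silva vs Park: Silva wins 3–2.
Silva vs Okoro: Silva wins 3–2.
Nguyen vs Park: Nguyen wins 3–2.
Nguyen vs Okoro: Nguyen wins 4–1.
Park vs Okoro: Park wins 3–2.
No candidate beats all others: Umar beats Nguyen beats Silva beats Umar, a majority cycle.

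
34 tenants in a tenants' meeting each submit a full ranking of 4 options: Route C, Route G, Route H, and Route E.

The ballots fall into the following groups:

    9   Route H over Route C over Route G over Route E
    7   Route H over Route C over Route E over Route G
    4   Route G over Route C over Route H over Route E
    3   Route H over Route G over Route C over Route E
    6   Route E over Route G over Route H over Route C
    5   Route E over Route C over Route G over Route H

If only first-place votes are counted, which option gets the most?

First-place vote totals:
  Route C: 0
  Route G: 4
  Route H: 19
  Route E: 11
Route H has the most first-place votes.

Route H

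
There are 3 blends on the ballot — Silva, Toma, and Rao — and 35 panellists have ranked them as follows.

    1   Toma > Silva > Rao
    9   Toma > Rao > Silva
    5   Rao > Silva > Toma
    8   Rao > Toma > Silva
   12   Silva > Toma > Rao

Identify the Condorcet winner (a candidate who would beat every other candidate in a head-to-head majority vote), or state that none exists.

Toma

Head-to-head results (35 voters total):
Silva vs Toma: Toma wins 18–17.
Silva vs Rao: Rao wins 22–13.
Toma vs Rao: Toma wins 22–13.
Toma beats each rival — Silva (18–17), Rao (22–13) — so Toma is the Condorcet winner.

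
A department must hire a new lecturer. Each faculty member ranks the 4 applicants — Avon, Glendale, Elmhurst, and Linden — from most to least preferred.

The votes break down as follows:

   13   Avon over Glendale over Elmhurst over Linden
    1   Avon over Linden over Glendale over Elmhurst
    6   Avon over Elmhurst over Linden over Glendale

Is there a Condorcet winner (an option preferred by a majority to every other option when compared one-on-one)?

Yes

Head-to-head results (20 voters total):
Avon vs Glendale: Avon wins 20–0.
Avon vs Elmhurst: Avon wins 20–0.
Avon vs Linden: Avon wins 20–0.
Glendale vs Elmhurst: Glendale wins 14–6.
Glendale vs Linden: Glendale wins 13–7.
Elmhurst vs Linden: Elmhurst wins 19–1.
Avon beats each rival — Glendale (20–0), Elmhurst (20–0), Linden (20–0) — so Avon is the Condorcet winner.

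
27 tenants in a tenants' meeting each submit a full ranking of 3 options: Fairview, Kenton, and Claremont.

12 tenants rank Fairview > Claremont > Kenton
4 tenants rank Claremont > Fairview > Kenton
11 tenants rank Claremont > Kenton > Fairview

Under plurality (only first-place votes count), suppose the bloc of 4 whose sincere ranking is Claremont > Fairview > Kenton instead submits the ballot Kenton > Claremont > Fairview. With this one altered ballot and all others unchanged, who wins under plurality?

First-place totals with the altered ballot: Fairview 12, Kenton 4, Claremont 11.
The switch changes the winner from Claremont to Fairview.

Fairview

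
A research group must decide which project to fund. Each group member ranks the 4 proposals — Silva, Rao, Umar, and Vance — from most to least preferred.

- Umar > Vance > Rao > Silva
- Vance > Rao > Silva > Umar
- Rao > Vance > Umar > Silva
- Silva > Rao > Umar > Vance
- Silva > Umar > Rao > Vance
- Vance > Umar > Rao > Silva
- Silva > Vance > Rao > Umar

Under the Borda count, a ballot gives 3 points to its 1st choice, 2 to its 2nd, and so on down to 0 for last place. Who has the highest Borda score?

Vance

Borda scores:
  Silva: 0 + 1 + 0 + 3 + 3 + 0 + 3 = 10
  Rao: 1 + 2 + 3 + 2 + 1 + 1 + 1 = 11
  Umar: 3 + 0 + 1 + 1 + 2 + 2 + 0 = 9
  Vance: 2 + 3 + 2 + 0 + 0 + 3 + 2 = 12
Vance has the highest total.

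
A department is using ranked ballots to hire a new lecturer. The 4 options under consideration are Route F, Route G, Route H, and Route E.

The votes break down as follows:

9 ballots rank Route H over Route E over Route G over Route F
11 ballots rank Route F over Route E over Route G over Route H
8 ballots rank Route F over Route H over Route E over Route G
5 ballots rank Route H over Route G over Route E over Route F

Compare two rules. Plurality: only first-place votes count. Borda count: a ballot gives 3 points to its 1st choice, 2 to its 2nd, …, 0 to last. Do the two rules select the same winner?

Plurality first-place counts: Route F 19, Route G 0, Route H 14, Route E 0 → Route F.
Borda totals: Route F 57, Route G 30, Route H 58, Route E 53 → Route H.
The two rules disagree: plurality picks Route F, Borda picks Route H.

No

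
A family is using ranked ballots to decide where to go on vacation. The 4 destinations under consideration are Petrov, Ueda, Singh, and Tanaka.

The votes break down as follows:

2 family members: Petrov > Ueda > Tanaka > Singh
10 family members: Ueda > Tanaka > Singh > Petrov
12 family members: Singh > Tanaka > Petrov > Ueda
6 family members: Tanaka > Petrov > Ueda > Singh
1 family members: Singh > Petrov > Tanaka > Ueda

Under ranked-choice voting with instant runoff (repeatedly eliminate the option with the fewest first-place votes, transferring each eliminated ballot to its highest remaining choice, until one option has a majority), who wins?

Ueda

Round 1: Singh 13, Ueda 10, Tanaka 6, Petrov 2. Petrov has the fewest and is eliminated.
Round 2: Singh 13, Ueda 12, Tanaka 6. Tanaka has the fewest and is eliminated.
Round 3: Ueda 18, Singh 13. Ueda has a majority.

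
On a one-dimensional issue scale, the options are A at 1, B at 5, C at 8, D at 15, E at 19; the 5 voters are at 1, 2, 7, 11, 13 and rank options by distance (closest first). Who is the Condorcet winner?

With single-peaked preferences on a line, the Condorcet winner is the candidate closest to the median voter.
The median voter (position 7) is closest to C at 8.
Check: C vs B — voters closer to C: 3 of 5.

C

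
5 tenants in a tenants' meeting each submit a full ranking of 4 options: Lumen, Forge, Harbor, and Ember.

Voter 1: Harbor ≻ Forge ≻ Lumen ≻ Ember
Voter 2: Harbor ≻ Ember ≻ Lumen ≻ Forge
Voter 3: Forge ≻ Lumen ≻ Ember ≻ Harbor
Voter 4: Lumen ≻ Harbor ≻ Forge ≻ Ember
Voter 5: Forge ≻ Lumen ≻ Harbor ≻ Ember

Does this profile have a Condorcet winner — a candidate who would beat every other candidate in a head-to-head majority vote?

Head-to-head results (5 voters total):
Lumen vs Forge: Forge wins 3–2.
Lumen vs Harbor: Lumen wins 3–2.
Lumen vs Ember: Lumen wins 4–1.
Forge vs Harbor: Harbor wins 3–2.
Forge vs Ember: Forge wins 4–1.
Harbor vs Ember: Harbor wins 4–1.
No candidate beats all others: Lumen beats Harbor beats Forge beats Lumen, a majority cycle.

No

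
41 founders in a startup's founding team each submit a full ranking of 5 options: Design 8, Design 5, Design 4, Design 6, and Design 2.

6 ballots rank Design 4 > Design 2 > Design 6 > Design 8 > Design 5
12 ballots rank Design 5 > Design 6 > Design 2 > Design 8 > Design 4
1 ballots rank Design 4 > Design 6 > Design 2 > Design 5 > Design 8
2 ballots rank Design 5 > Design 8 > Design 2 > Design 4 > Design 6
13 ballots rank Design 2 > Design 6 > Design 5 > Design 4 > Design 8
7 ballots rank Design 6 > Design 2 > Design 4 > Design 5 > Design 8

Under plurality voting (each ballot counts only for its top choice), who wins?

First-place vote totals:
  Design 8: 0
  Design 5: 14
  Design 4: 7
  Design 6: 7
  Design 2: 13
Design 5 has the most first-place votes.

Design 5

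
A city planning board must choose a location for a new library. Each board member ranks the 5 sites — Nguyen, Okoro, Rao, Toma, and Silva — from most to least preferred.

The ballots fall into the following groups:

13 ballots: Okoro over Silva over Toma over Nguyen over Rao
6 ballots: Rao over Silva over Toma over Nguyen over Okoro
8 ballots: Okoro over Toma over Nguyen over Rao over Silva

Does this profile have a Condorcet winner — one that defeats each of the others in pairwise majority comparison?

Yes

Head-to-head results (27 voters total):
Nguyen vs Okoro: Okoro wins 21–6.
Nguyen vs Rao: Nguyen wins 21–6.
Nguyen vs Toma: Toma wins 27–0.
Nguyen vs Silva: Silva wins 19–8.
Okoro vs Rao: Okoro wins 21–6.
Okoro vs Toma: Okoro wins 21–6.
Okoro vs Silva: Okoro wins 21–6.
Rao vs Toma: Toma wins 21–6.
Rao vs Silva: Rao wins 14–13.
Toma vs Silva: Silva wins 19–8.
Okoro beats each rival — Nguyen (21–6), Rao (21–6), Toma (21–6), Silva (21–6) — so Okoro is the Condorcet winner.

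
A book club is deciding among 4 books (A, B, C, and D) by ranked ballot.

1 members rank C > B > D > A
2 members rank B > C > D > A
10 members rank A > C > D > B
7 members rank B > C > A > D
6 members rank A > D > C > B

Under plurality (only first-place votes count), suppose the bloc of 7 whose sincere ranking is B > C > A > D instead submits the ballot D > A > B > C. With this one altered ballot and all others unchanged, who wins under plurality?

First-place totals with the altered ballot: A 16, B 2, C 1, D 7.
The winner is unchanged: still A.

A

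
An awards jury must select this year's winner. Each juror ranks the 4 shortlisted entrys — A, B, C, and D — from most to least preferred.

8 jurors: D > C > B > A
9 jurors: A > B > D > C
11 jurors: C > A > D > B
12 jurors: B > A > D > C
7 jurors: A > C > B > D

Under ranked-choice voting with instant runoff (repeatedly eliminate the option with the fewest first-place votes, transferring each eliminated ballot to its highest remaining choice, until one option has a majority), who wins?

A

Round 1: A 16, B 12, C 11, D 8. D has the fewest and is eliminated.
Round 2: C 19, A 16, B 12. B has the fewest and is eliminated.
Round 3: A 28, C 19. A has a majority.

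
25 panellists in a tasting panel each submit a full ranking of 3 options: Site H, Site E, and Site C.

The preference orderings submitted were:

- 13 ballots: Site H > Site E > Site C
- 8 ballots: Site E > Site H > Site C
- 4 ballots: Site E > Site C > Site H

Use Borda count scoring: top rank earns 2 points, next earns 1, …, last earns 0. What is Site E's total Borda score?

Borda scores:
  Site H: 13·2 + 8·1 + 4·0 = 34
  Site E: 13·1 + 8·2 + 4·2 = 37
  Site C: 13·0 + 8·0 + 4·1 = 4

37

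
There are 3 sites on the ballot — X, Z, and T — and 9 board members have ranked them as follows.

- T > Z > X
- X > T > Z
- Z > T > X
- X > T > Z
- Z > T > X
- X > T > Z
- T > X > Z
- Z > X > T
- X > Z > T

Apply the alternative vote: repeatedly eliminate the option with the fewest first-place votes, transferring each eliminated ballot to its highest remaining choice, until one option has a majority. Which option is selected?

Round 1: X 4, Z 3, T 2. T has the fewest and is eliminated.
Round 2: X 5, Z 4. X has a majority.

X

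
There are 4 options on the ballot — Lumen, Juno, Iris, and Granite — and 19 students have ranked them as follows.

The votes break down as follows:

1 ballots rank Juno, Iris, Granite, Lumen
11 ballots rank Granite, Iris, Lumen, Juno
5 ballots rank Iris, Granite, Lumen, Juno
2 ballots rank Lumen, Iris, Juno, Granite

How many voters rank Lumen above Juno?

18

Ballots ranking Lumen above Juno: 11+5+2 = 18.
Ballots ranking Juno above Lumen: 1.
So 18 of 19 voters prefer Lumen to Juno.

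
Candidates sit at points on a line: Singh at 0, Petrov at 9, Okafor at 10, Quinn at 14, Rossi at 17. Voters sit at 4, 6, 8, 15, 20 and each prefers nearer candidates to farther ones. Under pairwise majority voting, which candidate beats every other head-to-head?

Petrov

With single-peaked preferences on a line, the Condorcet winner is the candidate closest to the median voter.
The median voter (position 8) is closest to Petrov at 9.
Check: Petrov vs Singh — voters closer to Petrov: 4 of 5.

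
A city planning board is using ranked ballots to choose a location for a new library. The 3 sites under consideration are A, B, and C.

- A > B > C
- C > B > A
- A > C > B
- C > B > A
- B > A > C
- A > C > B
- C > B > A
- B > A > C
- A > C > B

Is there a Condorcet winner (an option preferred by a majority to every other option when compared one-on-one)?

Head-to-head results (9 voters total):
A vs B: B wins 5–4.
A vs C: A wins 6–3.
B vs C: C wins 6–3.
No candidate beats all others: A beats C beats B beats A, a majority cycle.

No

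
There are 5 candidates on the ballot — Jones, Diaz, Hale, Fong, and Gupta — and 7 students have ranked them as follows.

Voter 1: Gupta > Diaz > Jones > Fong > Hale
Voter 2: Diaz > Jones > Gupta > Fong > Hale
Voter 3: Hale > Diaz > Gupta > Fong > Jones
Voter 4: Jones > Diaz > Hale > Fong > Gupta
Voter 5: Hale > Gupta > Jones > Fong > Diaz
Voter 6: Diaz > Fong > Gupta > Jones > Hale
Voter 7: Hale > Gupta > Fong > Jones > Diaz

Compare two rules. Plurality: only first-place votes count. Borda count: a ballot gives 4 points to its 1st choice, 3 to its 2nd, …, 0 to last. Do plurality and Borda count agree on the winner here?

No

Plurality first-place counts: Jones 1, Diaz 2, Hale 3, Fong 0, Gupta 1 → Hale.
Borda totals: Jones 13, Diaz 17, Hale 14, Fong 10, Gupta 16 → Diaz.
The two rules disagree: plurality picks Hale, Borda picks Diaz.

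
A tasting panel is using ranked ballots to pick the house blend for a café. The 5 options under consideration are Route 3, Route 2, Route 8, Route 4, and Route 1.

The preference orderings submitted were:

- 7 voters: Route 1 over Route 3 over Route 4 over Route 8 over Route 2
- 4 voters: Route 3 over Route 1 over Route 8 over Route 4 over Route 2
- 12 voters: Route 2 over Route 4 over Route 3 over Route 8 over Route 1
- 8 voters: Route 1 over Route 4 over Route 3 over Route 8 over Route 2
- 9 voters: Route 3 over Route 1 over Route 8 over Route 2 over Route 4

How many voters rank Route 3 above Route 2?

Ballots ranking Route 3 above Route 2: 7+4+8+9 = 28.
Ballots ranking Route 2 above Route 3: 12.
So 28 of 40 voters prefer Route 3 to Route 2.

28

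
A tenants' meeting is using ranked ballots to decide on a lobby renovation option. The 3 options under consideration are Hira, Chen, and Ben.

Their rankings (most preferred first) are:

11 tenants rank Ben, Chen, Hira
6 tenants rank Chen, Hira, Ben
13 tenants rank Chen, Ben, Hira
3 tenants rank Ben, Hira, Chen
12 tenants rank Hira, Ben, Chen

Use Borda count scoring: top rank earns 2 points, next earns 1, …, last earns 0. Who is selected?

Borda scores:
  Hira: 11·0 + 6·1 + 13·0 + 3·1 + 12·2 = 33
  Chen: 11·1 + 6·2 + 13·2 + 3·0 + 12·0 = 49
  Ben: 11·2 + 6·0 + 13·1 + 3·2 + 12·1 = 53
Ben has the highest total.

Ben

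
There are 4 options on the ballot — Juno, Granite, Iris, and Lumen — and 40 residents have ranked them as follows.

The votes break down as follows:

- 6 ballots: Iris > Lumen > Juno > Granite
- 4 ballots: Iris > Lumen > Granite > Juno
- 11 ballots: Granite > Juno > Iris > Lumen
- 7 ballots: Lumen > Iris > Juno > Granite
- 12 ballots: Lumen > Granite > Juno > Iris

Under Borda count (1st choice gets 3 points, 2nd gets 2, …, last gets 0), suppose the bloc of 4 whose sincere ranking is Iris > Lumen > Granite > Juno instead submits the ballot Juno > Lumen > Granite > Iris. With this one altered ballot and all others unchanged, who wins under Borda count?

Lumen

Borda totals with the altered ballot: Juno 59, Granite 61, Iris 43, Lumen 77.
The winner is unchanged: still Lumen.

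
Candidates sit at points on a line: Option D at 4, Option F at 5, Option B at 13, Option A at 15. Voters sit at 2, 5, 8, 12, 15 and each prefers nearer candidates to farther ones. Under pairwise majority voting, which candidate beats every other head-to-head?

Option F

With single-peaked preferences on a line, the Condorcet winner is the candidate closest to the median voter.
The median voter (position 8) is closest to Option F at 5.
Check: Option F vs Option A — voters closer to Option F: 3 of 5.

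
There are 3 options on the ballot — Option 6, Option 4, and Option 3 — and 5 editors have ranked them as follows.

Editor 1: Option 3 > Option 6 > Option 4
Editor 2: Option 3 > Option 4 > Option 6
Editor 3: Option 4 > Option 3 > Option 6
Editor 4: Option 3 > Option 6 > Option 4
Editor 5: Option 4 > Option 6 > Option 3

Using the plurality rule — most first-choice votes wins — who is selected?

First-place vote totals:
  Option 6: 0
  Option 4: 2
  Option 3: 3
Option 3 has the most first-place votes.

Option 3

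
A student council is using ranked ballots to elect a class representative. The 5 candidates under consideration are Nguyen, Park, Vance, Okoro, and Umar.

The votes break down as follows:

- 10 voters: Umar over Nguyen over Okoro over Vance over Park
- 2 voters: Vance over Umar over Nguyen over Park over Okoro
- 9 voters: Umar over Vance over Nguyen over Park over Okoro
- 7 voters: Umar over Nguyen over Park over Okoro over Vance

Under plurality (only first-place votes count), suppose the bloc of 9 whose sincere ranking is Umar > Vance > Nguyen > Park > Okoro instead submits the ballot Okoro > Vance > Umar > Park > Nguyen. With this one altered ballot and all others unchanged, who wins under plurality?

Umar

First-place totals with the altered ballot: Nguyen 0, Park 0, Vance 2, Okoro 9, Umar 17.
The winner is unchanged: still Umar.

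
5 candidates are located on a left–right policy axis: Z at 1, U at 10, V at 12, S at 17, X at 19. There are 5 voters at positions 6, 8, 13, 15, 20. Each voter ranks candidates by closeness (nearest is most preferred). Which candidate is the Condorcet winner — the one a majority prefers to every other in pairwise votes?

V

With single-peaked preferences on a line, the Condorcet winner is the candidate closest to the median voter.
The median voter (position 13) is closest to V at 12.
Check: V vs S — voters closer to V: 3 of 5.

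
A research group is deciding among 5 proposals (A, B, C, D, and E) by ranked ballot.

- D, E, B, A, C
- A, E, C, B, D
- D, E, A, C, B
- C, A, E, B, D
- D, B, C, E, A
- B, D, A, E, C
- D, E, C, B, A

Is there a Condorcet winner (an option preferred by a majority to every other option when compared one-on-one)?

Head-to-head results (7 voters total):
A vs B: B wins 4–3.
A vs C: A wins 4–3.
A vs D: D wins 5–2.
A vs E: E wins 4–3.
B vs C: C wins 4–3.
B vs D: D wins 4–3.
B vs E: E wins 5–2.
C vs D: D wins 5–2.
C vs E: E wins 5–2.
D vs E: D wins 5–2.
D beats each rival — A (5–2), B (4–3), C (5–2), E (5–2) — so D is the Condorcet winner.

Yes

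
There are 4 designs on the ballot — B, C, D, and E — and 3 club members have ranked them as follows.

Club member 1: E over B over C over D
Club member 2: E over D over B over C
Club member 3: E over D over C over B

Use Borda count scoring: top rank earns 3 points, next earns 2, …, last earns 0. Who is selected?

E

Borda scores:
  B: 2 + 1 + 0 = 3
  C: 1 + 0 + 1 = 2
  D: 0 + 2 + 2 = 4
  E: 3 + 3 + 3 = 9
E has the highest total.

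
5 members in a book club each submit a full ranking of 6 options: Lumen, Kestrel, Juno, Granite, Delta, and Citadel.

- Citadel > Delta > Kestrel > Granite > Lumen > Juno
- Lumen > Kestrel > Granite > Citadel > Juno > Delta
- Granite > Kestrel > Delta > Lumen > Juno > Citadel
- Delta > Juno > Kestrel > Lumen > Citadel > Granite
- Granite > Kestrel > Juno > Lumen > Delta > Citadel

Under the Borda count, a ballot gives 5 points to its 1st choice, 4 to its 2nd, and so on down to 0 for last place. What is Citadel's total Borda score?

Borda scores:
  Lumen: 1 + 5 + 2 + 2 + 2 = 12
  Kestrel: 3 + 4 + 4 + 3 + 4 = 18
  Juno: 0 + 1 + 1 + 4 + 3 = 9
  Granite: 2 + 3 + 5 + 0 + 5 = 15
  Delta: 4 + 0 + 3 + 5 + 1 = 13
  Citadel: 5 + 2 + 0 + 1 + 0 = 8

8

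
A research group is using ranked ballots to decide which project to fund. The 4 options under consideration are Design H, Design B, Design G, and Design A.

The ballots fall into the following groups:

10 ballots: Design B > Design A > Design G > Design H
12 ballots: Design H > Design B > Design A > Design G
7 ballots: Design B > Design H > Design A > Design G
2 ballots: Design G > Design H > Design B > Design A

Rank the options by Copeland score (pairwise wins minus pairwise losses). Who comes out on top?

Pairwise results:
  Design H vs Design B: Design B wins 17–14.
  Design H vs Design G: Design H wins 19–12.
  Design H vs Design A: Design H wins 21–10.
  Design B vs Design G: Design B wins 29–2.
  Design B vs Design A: Design B wins 31–0.
  Design G vs Design A: Design A wins 29–2.
Copeland scores (wins − losses):
  Design H: 2 − 1 = 1
  Design B: 3 − 0 = 3
  Design G: 0 − 3 = -3
  Design A: 1 − 2 = -1
Design B has the best Copeland score.

Design B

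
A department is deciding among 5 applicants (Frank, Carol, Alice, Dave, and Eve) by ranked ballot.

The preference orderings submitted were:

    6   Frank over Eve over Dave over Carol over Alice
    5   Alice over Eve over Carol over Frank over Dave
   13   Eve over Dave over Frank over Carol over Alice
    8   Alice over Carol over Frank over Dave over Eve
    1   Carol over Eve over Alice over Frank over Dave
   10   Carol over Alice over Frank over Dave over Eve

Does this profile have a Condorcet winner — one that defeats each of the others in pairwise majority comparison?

Head-to-head results (43 voters total):
Frank vs Carol: Carol wins 24–19.
Frank vs Alice: Alice wins 24–19.
Frank vs Dave: Frank wins 30–13.
Frank vs Eve: Frank wins 24–19.
Carol vs Alice: Carol wins 30–13.
Carol vs Dave: Carol wins 24–19.
Carol vs Eve: Eve wins 24–19.
Alice vs Dave: Alice wins 24–19.
Alice vs Eve: Alice wins 23–20.
Dave vs Eve: Eve wins 25–18.
No candidate beats all others: Frank beats Eve beats Carol beats Frank, a majority cycle.

No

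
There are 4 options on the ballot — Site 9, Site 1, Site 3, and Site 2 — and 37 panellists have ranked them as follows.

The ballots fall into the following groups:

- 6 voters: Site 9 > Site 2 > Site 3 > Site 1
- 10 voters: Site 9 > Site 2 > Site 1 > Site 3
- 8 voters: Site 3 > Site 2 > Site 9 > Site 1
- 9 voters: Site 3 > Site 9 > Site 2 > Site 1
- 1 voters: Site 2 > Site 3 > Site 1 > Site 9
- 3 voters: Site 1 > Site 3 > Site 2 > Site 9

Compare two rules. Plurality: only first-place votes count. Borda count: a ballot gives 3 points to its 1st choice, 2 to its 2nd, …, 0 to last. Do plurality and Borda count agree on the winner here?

Plurality first-place counts: Site 9 16, Site 1 3, Site 3 17, Site 2 1 → Site 3.
Borda totals: Site 9 74, Site 1 20, Site 3 65, Site 2 63 → Site 9.
The two rules disagree: plurality picks Site 3, Borda picks Site 9.

No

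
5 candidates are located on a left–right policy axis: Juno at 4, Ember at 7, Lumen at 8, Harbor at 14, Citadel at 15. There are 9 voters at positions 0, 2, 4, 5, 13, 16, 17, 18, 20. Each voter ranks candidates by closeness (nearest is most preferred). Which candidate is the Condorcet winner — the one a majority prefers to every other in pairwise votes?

With single-peaked preferences on a line, the Condorcet winner is the candidate closest to the median voter.
The median voter (position 13) is closest to Harbor at 14.
Check: Harbor vs Citadel — voters closer to Harbor: 5 of 9.

Harbor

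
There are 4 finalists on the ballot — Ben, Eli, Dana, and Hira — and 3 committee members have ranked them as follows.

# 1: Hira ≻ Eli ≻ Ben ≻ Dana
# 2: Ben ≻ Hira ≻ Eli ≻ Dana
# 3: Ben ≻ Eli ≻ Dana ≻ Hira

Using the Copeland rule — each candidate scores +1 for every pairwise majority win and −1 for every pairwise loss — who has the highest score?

Pairwise results:
  Ben vs Eli: Ben wins 2–1.
  Ben vs Dana: Ben wins 3–0.
  Ben vs Hira: Ben wins 2–1.
  Eli vs Dana: Eli wins 3–0.
  Eli vs Hira: Hira wins 2–1.
  Dana vs Hira: Hira wins 2–1.
Copeland scores (wins − losses):
  Ben: 3 − 0 = 3
  Eli: 1 − 2 = -1
  Dana: 0 − 3 = -3
  Hira: 2 − 1 = 1
Ben has the best Copeland score.

Ben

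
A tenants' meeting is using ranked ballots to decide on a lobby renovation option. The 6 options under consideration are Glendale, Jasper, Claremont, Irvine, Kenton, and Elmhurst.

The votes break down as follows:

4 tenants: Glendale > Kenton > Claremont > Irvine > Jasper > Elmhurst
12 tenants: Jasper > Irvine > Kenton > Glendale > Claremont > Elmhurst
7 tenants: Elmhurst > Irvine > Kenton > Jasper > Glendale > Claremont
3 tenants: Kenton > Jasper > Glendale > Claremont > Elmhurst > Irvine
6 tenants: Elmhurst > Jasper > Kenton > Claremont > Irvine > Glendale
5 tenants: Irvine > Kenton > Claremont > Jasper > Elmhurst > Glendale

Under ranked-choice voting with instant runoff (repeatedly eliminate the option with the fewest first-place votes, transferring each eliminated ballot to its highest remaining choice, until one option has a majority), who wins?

Jasper

Round 1: Elmhurst 13, Jasper 12, Irvine 5, Glendale 4, Kenton 3, Claremont 0. Claremont has the fewest and is eliminated.
Round 2: Elmhurst 13, Jasper 12, Irvine 5, Glendale 4, Kenton 3. Kenton has the fewest and is eliminated.
Round 3: Jasper 15, Elmhurst 13, Irvine 5, Glendale 4. Glendale has the fewest and is eliminated.
Round 4: Jasper 15, Elmhurst 13, Irvine 9. Irvine has the fewest and is eliminated.
Round 5: Jasper 24, Elmhurst 13. Jasper has a majority.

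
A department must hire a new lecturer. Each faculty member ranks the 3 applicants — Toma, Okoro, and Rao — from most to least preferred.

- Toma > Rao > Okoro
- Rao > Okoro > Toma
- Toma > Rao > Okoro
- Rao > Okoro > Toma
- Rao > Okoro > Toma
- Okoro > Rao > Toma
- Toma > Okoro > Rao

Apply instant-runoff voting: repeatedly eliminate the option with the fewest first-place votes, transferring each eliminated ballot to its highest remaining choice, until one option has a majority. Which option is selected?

Rao

Round 1: Toma 3, Rao 3, Okoro 1. Okoro has the fewest and is eliminated.
Round 2: Rao 4, Toma 3. Rao has a majority.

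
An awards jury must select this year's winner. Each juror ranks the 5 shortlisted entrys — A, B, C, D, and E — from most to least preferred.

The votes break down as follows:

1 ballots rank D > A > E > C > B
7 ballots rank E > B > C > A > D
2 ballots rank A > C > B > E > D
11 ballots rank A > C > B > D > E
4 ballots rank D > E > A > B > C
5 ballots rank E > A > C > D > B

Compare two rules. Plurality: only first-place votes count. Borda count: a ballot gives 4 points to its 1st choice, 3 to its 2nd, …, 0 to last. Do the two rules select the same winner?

Plurality first-place counts: A 13, B 0, C 0, D 5, E 12 → A.
Borda totals: A 85, B 51, C 64, D 36, E 64 → A.
The two rules agree on A.

Yes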